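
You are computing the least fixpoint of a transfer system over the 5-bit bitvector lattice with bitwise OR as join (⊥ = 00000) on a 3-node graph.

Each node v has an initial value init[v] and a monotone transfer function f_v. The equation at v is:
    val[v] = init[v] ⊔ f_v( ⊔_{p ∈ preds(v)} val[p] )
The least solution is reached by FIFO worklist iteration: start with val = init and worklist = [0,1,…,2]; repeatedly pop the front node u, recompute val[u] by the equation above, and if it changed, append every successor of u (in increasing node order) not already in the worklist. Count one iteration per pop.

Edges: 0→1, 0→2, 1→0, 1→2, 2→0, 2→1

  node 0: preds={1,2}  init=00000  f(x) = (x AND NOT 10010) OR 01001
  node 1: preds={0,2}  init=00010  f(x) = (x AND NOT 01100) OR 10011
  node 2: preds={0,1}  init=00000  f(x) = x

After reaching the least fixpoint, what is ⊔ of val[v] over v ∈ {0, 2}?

11011

Trace (5 dequeues):
  [1] u=0 | in 00010 | out 01001 | prev 00000 | push {}
  [2] u=1 | in 01001 | out 10011 | prev 00010 | push {0}
  [3] u=2 | in 11011 | out 11011 | prev 00000 | push {1}
  [4] u=0 | in 11011 | out 01001 | ==
  [5] u=1 | in 11011 | out 10011 | ==

Converged values:
  [0] 01001
  [1] 10011
  [2] 11011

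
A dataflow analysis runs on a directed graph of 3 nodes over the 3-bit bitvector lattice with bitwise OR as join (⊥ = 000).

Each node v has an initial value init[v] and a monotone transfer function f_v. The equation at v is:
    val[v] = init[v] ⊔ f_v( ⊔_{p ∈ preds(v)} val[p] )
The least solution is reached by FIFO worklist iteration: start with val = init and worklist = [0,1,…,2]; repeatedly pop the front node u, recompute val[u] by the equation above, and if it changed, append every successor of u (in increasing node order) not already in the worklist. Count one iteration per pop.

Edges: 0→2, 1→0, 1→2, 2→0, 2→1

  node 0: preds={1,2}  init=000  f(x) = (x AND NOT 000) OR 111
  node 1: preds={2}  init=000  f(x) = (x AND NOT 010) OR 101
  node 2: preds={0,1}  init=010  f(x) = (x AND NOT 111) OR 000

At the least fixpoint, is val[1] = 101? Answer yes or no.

yes

Trace (4 dequeues):
  [1] u=0 | in 010 | out 111 | prev 000 | push {}
  [2] u=1 | in 010 | out 101 | prev 000 | push {0}
  [3] u=2 | in 111 | out 010 | ==
  [4] u=0 | in 111 | out 111 | ==

Converged values:
  [0] 111
  [1] 101
  [2] 010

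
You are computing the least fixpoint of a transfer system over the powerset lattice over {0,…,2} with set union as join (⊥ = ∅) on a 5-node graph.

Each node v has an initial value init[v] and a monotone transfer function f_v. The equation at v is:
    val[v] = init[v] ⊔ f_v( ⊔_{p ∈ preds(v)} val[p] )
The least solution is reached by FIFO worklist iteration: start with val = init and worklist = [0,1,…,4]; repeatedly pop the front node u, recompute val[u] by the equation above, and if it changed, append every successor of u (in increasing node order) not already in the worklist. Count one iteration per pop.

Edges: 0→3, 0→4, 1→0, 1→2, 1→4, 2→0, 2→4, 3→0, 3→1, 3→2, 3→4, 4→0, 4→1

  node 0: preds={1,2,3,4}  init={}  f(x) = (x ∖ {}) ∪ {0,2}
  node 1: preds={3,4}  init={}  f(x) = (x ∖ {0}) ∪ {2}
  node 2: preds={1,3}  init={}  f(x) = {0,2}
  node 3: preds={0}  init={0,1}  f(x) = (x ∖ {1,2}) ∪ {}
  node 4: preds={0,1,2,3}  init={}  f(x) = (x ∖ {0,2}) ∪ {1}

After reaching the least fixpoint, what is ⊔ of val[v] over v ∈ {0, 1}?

{0,1,2}

Iteration log — 7 steps:
  step 1. node 0  ⊔preds={0,1}  new={0,1,2}  old={}  +wl: 
  step 2. node 1  ⊔preds={0,1}  new={1,2}  old={}  +wl: 0
  step 3. node 2  ⊔preds={0,1,2}  new={0,2}  old={}  +wl: 
  step 4. node 3  ⊔preds={0,1,2}  new={0,1}  stable
  step 5. node 4  ⊔preds={0,1,2}  new={1}  old={}  +wl: 1
  step 6. node 0  ⊔preds={0,1,2}  new={0,1,2}  stable
  step 7. node 1  ⊔preds={0,1}  new={1,2}  stable

Least fixpoint reached:
  node 0: {0,1,2}
  node 1: {1,2}
  node 2: {0,2}
  node 3: {0,1}
  node 4: {1}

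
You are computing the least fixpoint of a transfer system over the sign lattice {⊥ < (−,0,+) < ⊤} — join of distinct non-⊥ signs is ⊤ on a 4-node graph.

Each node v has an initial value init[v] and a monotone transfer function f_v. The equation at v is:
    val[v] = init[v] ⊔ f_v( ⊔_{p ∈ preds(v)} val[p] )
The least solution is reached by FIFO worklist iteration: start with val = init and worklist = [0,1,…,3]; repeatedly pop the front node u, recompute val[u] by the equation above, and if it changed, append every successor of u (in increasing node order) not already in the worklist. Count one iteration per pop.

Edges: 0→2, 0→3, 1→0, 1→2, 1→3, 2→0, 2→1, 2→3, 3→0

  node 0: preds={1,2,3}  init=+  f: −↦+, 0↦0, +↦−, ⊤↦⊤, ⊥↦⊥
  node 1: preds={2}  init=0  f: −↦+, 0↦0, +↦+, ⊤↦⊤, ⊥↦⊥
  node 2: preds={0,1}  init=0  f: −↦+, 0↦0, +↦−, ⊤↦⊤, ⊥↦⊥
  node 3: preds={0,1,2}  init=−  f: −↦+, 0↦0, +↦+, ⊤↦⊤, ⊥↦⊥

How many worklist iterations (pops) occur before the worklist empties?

Worklist (9 pops):
  #1 pop 0: in=⊤ → ⊤ (was +); enqueue []
  #2 pop 1: in=0 → 0 (no change)
  #3 pop 2: in=⊤ → ⊤ (was 0); enqueue [0,1]
  #4 pop 3: in=⊤ → ⊤ (was −); enqueue []
  #5 pop 0: in=⊤ → ⊤ (no change)
  #6 pop 1: in=⊤ → ⊤ (was 0); enqueue [0,2,3]
  #7 pop 0: in=⊤ → ⊤ (no change)
  #8 pop 2: in=⊤ → ⊤ (no change)
  #9 pop 3: in=⊤ → ⊤ (no change)

Fixpoint:
  val[0] = ⊤
  val[1] = ⊤
  val[2] = ⊤
  val[3] = ⊤

9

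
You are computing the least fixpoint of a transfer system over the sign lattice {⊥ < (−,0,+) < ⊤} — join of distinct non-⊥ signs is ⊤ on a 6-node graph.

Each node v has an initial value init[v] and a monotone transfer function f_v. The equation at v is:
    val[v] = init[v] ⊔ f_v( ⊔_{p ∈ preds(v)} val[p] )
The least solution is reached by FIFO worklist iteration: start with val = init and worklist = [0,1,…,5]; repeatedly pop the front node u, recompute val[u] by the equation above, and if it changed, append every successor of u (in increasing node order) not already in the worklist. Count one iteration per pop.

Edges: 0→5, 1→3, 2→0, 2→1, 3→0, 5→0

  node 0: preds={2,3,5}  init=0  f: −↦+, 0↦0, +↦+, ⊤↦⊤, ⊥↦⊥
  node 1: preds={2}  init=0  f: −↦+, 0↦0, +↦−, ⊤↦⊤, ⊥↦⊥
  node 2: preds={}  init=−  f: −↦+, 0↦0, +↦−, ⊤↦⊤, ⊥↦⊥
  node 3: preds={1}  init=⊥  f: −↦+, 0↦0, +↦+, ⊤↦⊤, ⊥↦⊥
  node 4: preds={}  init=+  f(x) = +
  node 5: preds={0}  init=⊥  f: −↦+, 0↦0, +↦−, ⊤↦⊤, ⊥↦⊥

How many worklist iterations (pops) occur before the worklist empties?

7

Iteration log — 7 steps:
  step 1. node 0  ⊔preds=−  new=⊤  old=0  +wl: 
  step 2. node 1  ⊔preds=−  new=⊤  old=0  +wl: 
  step 3. node 2  ⊔preds=⊥  new=−  stable
  step 4. node 3  ⊔preds=⊤  new=⊤  old=⊥  +wl: 0
  step 5. node 4  ⊔preds=⊥  new=+  stable
  step 6. node 5  ⊔preds=⊤  new=⊤  old=⊥  +wl: 
  step 7. node 0  ⊔preds=⊤  new=⊤  stable

Least fixpoint reached:
  node 0: ⊤
  node 1: ⊤
  node 2: −
  node 3: ⊤
  node 4: +
  node 5: ⊤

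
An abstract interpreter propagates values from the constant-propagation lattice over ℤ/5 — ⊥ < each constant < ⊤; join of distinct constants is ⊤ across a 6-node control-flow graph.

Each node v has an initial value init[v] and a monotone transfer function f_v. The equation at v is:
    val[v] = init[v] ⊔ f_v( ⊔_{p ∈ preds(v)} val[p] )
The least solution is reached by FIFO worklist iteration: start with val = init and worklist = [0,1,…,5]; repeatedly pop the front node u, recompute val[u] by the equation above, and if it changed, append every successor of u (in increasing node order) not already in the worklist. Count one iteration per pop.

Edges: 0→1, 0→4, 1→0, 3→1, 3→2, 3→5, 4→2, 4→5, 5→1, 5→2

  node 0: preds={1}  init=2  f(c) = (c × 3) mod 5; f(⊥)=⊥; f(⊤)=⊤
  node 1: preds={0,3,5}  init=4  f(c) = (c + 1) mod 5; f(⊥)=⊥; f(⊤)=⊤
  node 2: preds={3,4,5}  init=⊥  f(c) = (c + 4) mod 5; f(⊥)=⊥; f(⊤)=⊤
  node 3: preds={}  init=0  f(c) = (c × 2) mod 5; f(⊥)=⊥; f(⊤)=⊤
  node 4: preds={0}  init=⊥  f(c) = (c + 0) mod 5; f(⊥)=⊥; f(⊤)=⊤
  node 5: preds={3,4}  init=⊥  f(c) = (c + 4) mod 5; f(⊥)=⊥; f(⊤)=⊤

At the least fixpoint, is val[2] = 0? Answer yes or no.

no

Iteration log — 12 steps:
  step 1. node 0  ⊔preds=4  new=2  stable
  step 2. node 1  ⊔preds=⊤  new=⊤  old=4  +wl: 0
  step 3. node 2  ⊔preds=0  new=4  old=⊥  +wl: 
  step 4. node 3  ⊔preds=⊥  new=0  stable
  step 5. node 4  ⊔preds=2  new=2  old=⊥  +wl: 2
  step 6. node 5  ⊔preds=⊤  new=⊤  old=⊥  +wl: 1
  step 7. node 0  ⊔preds=⊤  new=⊤  old=2  +wl: 4
  step 8. node 2  ⊔preds=⊤  new=⊤  old=4  +wl: 
  step 9. node 1  ⊔preds=⊤  new=⊤  stable
  step 10. node 4  ⊔preds=⊤  new=⊤  old=2  +wl: 2,5
  step 11. node 2  ⊔preds=⊤  new=⊤  stable
  step 12. node 5  ⊔preds=⊤  new=⊤  stable

Least fixpoint reached:
  node 0: ⊤
  node 1: ⊤
  node 2: ⊤
  node 3: 0
  node 4: ⊤
  node 5: ⊤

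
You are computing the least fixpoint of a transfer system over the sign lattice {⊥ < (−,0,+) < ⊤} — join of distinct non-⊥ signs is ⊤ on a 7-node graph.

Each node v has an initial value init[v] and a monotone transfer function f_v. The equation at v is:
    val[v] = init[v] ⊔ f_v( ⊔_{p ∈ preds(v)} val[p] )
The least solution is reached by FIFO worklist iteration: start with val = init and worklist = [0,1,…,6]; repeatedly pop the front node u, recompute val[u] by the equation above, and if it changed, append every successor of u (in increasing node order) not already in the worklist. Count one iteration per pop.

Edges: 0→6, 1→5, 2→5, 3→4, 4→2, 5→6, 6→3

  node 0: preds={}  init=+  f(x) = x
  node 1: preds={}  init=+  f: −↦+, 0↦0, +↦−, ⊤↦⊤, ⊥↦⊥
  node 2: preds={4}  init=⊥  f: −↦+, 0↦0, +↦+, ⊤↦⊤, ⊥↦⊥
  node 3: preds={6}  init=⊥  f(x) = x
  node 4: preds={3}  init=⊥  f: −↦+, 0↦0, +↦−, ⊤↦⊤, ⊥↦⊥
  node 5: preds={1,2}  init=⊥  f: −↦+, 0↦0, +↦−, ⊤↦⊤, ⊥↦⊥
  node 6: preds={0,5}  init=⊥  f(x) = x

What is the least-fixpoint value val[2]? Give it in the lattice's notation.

⊤

Iteration log — 12 steps:
  step 1. node 0  ⊔preds=⊥  new=+  stable
  step 2. node 1  ⊔preds=⊥  new=+  stable
  step 3. node 2  ⊔preds=⊥  new=⊥  stable
  step 4. node 3  ⊔preds=⊥  new=⊥  stable
  step 5. node 4  ⊔preds=⊥  new=⊥  stable
  step 6. node 5  ⊔preds=+  new=−  old=⊥  +wl: 
  step 7. node 6  ⊔preds=⊤  new=⊤  old=⊥  +wl: 3
  step 8. node 3  ⊔preds=⊤  new=⊤  old=⊥  +wl: 4
  step 9. node 4  ⊔preds=⊤  new=⊤  old=⊥  +wl: 2
  step 10. node 2  ⊔preds=⊤  new=⊤  old=⊥  +wl: 5
  step 11. node 5  ⊔preds=⊤  new=⊤  old=−  +wl: 6
  step 12. node 6  ⊔preds=⊤  new=⊤  stable

Least fixpoint reached:
  node 0: +
  node 1: +
  node 2: ⊤
  node 3: ⊤
  node 4: ⊤
  node 5: ⊤
  node 6: ⊤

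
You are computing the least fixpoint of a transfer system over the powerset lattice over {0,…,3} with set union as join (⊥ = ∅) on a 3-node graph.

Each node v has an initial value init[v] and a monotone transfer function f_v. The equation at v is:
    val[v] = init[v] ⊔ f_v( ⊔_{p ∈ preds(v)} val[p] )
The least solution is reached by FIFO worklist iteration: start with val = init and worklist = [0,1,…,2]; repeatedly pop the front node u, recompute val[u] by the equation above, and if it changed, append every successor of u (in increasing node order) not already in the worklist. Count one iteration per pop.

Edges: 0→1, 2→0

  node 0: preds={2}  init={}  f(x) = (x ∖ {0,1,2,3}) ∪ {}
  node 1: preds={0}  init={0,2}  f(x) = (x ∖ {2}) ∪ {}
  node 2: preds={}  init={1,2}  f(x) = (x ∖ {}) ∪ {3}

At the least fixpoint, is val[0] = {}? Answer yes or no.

yes

Worklist (4 pops):
  #1 pop 0: in={1,2} → {} (no change)
  #2 pop 1: in={} → {0,2} (no change)
  #3 pop 2: in={} → {1,2,3} (was {1,2}); enqueue [0]
  #4 pop 0: in={1,2,3} → {} (no change)

Fixpoint:
  val[0] = {}
  val[1] = {0,2}
  val[2] = {1,2,3}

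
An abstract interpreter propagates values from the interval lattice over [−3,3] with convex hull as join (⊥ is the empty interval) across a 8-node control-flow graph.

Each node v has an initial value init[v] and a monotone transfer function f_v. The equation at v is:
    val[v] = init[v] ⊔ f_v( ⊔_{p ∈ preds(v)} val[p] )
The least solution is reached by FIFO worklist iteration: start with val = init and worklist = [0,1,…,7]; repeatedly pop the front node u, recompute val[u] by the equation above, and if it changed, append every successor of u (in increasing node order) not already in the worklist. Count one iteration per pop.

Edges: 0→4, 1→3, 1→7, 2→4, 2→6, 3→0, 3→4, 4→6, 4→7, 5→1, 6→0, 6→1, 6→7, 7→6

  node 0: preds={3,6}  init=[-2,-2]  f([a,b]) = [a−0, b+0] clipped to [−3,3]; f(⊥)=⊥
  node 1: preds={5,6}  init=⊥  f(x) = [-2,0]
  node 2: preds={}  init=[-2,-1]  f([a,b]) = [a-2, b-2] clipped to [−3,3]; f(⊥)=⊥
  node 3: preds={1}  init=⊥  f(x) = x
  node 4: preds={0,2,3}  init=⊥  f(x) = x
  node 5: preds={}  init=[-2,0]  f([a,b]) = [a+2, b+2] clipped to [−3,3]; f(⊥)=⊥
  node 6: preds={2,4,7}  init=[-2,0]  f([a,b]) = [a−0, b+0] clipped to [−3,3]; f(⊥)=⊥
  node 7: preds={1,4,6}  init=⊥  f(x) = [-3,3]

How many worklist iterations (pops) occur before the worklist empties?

Iteration log — 16 steps:
  step 1. node 0  ⊔preds=[-2,0]  new=[-2,0]  old=[-2,-2]  +wl: 
  step 2. node 1  ⊔preds=[-2,0]  new=[-2,0]  old=⊥  +wl: 
  step 3. node 2  ⊔preds=⊥  new=[-2,-1]  stable
  step 4. node 3  ⊔preds=[-2,0]  new=[-2,0]  old=⊥  +wl: 0
  step 5. node 4  ⊔preds=[-2,0]  new=[-2,0]  old=⊥  +wl: 
  step 6. node 5  ⊔preds=⊥  new=[-2,0]  stable
  step 7. node 6  ⊔preds=[-2,0]  new=[-2,0]  stable
  step 8. node 7  ⊔preds=[-2,0]  new=[-3,3]  old=⊥  +wl: 6
  step 9. node 0  ⊔preds=[-2,0]  new=[-2,0]  stable
  step 10. node 6  ⊔preds=[-3,3]  new=[-3,3]  old=[-2,0]  +wl: 0,1,7
  step 11. node 0  ⊔preds=[-3,3]  new=[-3,3]  old=[-2,0]  +wl: 4
  step 12. node 1  ⊔preds=[-3,3]  new=[-2,0]  stable
  step 13. node 7  ⊔preds=[-3,3]  new=[-3,3]  stable
  step 14. node 4  ⊔preds=[-3,3]  new=[-3,3]  old=[-2,0]  +wl: 6,7
  step 15. node 6  ⊔preds=[-3,3]  new=[-3,3]  stable
  step 16. node 7  ⊔preds=[-3,3]  new=[-3,3]  stable

Least fixpoint reached:
  node 0: [-3,3]
  node 1: [-2,0]
  node 2: [-2,-1]
  node 3: [-2,0]
  node 4: [-3,3]
  node 5: [-2,0]
  node 6: [-3,3]
  node 7: [-3,3]

16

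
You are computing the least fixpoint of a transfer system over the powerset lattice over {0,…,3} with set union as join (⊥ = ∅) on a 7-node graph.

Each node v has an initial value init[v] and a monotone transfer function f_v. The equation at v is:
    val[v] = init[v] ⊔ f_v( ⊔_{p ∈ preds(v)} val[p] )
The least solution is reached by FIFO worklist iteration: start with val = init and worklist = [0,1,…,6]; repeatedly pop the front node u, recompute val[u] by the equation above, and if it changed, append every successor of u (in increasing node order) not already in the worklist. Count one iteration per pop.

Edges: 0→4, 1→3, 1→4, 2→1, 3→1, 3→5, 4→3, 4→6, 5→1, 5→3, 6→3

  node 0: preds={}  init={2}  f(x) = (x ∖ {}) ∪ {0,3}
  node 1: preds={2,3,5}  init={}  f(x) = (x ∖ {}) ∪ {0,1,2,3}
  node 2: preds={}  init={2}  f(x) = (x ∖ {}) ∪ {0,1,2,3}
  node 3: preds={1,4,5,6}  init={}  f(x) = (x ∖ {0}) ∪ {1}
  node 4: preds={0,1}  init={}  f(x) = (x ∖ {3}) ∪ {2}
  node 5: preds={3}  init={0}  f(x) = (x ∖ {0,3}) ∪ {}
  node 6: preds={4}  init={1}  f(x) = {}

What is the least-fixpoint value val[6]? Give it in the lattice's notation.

{1}

Worklist (9 pops):
  #1 pop 0: in={} → {0,2,3} (was {2}); enqueue []
  #2 pop 1: in={0,2} → {0,1,2,3} (was {}); enqueue []
  #3 pop 2: in={} → {0,1,2,3} (was {2}); enqueue [1]
  #4 pop 3: in={0,1,2,3} → {1,2,3} (was {}); enqueue []
  #5 pop 4: in={0,1,2,3} → {0,1,2} (was {}); enqueue [3]
  #6 pop 5: in={1,2,3} → {0,1,2} (was {0}); enqueue []
  #7 pop 6: in={0,1,2} → {1} (no change)
  #8 pop 1: in={0,1,2,3} → {0,1,2,3} (no change)
  #9 pop 3: in={0,1,2,3} → {1,2,3} (no change)

Fixpoint:
  val[0] = {0,2,3}
  val[1] = {0,1,2,3}
  val[2] = {0,1,2,3}
  val[3] = {1,2,3}
  val[4] = {0,1,2}
  val[5] = {0,1,2}
  val[6] = {1}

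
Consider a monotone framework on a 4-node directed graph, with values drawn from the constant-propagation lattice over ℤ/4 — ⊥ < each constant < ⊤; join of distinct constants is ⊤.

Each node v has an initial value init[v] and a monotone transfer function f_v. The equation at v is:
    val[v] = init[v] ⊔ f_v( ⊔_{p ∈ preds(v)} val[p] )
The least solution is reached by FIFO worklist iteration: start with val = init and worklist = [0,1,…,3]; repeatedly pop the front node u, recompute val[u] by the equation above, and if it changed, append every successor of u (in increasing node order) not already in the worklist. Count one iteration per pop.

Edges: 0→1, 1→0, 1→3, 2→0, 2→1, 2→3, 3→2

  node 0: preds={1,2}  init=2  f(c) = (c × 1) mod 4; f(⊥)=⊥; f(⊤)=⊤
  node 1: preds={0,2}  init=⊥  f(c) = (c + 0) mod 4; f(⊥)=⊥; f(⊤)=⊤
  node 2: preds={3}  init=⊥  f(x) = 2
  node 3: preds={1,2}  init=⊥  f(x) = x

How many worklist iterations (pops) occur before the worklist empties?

7

Trace (7 dequeues):
  [1] u=0 | in ⊥ | out 2 | ==
  [2] u=1 | in 2 | out 2 | prev ⊥ | push {0}
  [3] u=2 | in ⊥ | out 2 | prev ⊥ | push {1}
  [4] u=3 | in 2 | out 2 | prev ⊥ | push {2}
  [5] u=0 | in 2 | out 2 | ==
  [6] u=1 | in 2 | out 2 | ==
  [7] u=2 | in 2 | out 2 | ==

Converged values:
  [0] 2
  [1] 2
  [2] 2
  [3] 2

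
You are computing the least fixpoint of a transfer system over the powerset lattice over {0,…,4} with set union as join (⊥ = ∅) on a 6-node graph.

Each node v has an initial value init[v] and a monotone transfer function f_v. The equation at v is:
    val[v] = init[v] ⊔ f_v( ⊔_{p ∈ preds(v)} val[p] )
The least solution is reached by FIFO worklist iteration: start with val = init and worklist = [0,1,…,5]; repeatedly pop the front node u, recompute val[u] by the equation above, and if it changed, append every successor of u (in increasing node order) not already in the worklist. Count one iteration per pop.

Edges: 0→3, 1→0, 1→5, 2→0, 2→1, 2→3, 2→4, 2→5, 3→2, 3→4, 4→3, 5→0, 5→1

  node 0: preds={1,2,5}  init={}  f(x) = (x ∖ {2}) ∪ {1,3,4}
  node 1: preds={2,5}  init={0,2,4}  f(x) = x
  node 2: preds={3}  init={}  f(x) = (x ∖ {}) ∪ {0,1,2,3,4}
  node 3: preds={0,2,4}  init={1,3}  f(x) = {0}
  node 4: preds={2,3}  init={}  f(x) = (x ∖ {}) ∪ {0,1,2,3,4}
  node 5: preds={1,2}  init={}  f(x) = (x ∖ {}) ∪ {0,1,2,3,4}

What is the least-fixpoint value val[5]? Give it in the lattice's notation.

{0,1,2,3,4}

Iteration log — 12 steps:
  step 1. node 0  ⊔preds={0,2,4}  new={0,1,3,4}  old={}  +wl: 
  step 2. node 1  ⊔preds={}  new={0,2,4}  stable
  step 3. node 2  ⊔preds={1,3}  new={0,1,2,3,4}  old={}  +wl: 0,1
  step 4. node 3  ⊔preds={0,1,2,3,4}  new={0,1,3}  old={1,3}  +wl: 2
  step 5. node 4  ⊔preds={0,1,2,3,4}  new={0,1,2,3,4}  old={}  +wl: 3
  step 6. node 5  ⊔preds={0,1,2,3,4}  new={0,1,2,3,4}  old={}  +wl: 
  step 7. node 0  ⊔preds={0,1,2,3,4}  new={0,1,3,4}  stable
  step 8. node 1  ⊔preds={0,1,2,3,4}  new={0,1,2,3,4}  old={0,2,4}  +wl: 0,5
  step 9. node 2  ⊔preds={0,1,3}  new={0,1,2,3,4}  stable
  step 10. node 3  ⊔preds={0,1,2,3,4}  new={0,1,3}  stable
  step 11. node 0  ⊔preds={0,1,2,3,4}  new={0,1,3,4}  stable
  step 12. node 5  ⊔preds={0,1,2,3,4}  new={0,1,2,3,4}  stable

Least fixpoint reached:
  node 0: {0,1,3,4}
  node 1: {0,1,2,3,4}
  node 2: {0,1,2,3,4}
  node 3: {0,1,3}
  node 4: {0,1,2,3,4}
  node 5: {0,1,2,3,4}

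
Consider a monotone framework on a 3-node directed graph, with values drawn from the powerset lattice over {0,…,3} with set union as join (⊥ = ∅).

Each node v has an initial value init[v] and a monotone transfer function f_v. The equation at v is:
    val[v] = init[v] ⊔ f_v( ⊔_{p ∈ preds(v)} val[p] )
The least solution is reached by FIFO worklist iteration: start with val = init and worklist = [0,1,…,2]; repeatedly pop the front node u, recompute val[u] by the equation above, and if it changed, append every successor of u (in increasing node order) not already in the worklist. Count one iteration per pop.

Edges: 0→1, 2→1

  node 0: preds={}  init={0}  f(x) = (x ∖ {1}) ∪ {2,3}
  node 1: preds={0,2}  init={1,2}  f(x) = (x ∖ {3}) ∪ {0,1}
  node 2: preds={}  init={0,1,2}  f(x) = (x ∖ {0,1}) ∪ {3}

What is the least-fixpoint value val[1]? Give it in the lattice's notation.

Worklist (4 pops):
  #1 pop 0: in={} → {0,2,3} (was {0}); enqueue []
  #2 pop 1: in={0,1,2,3} → {0,1,2} (was {1,2}); enqueue []
  #3 pop 2: in={} → {0,1,2,3} (was {0,1,2}); enqueue [1]
  #4 pop 1: in={0,1,2,3} → {0,1,2} (no change)

Fixpoint:
  val[0] = {0,2,3}
  val[1] = {0,1,2}
  val[2] = {0,1,2,3}

{0,1,2}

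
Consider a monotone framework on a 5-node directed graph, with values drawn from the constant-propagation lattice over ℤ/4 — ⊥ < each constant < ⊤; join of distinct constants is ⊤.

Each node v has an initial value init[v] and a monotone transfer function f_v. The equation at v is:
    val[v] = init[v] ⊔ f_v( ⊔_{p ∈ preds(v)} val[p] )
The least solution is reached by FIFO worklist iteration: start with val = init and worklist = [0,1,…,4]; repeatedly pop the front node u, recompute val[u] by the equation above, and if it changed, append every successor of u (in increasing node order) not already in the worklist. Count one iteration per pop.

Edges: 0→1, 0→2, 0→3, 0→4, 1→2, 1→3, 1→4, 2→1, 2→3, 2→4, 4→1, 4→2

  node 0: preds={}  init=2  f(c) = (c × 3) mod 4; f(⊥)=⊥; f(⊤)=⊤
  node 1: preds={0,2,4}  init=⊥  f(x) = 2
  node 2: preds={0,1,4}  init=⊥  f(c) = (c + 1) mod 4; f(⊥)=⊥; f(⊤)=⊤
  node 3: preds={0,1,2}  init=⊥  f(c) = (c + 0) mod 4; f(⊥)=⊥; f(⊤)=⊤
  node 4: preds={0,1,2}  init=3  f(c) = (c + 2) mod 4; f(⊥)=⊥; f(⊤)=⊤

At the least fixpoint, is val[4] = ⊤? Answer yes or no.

Trace (7 dequeues):
  [1] u=0 | in ⊥ | out 2 | ==
  [2] u=1 | in ⊤ | out 2 | prev ⊥ | push {}
  [3] u=2 | in ⊤ | out ⊤ | prev ⊥ | push {1}
  [4] u=3 | in ⊤ | out ⊤ | prev ⊥ | push {}
  [5] u=4 | in ⊤ | out ⊤ | prev 3 | push {2}
  [6] u=1 | in ⊤ | out 2 | ==
  [7] u=2 | in ⊤ | out ⊤ | ==

Converged values:
  [0] 2
  [1] 2
  [2] ⊤
  [3] ⊤
  [4] ⊤

yes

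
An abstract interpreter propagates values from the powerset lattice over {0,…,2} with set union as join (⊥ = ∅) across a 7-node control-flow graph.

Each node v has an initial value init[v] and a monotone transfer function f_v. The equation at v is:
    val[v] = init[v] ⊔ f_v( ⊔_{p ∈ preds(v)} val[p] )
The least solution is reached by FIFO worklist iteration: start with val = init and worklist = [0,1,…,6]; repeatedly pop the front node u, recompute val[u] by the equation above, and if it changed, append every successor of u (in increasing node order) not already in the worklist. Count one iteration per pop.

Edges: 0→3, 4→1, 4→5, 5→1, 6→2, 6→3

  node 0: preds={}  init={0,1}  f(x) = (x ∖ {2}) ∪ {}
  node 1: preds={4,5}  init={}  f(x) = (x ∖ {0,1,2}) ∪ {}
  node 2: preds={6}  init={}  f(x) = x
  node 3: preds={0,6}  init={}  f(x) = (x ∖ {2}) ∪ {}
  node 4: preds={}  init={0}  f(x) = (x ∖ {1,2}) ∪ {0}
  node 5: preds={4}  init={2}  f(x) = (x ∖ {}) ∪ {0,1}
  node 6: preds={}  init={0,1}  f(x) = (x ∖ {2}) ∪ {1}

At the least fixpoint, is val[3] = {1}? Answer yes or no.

Iteration log — 8 steps:
  step 1. node 0  ⊔preds={}  new={0,1}  stable
  step 2. node 1  ⊔preds={0,2}  new={}  stable
  step 3. node 2  ⊔preds={0,1}  new={0,1}  old={}  +wl: 
  step 4. node 3  ⊔preds={0,1}  new={0,1}  old={}  +wl: 
  step 5. node 4  ⊔preds={}  new={0}  stable
  step 6. node 5  ⊔preds={0}  new={0,1,2}  old={2}  +wl: 1
  step 7. node 6  ⊔preds={}  new={0,1}  stable
  step 8. node 1  ⊔preds={0,1,2}  new={}  stable

Least fixpoint reached:
  node 0: {0,1}
  node 1: {}
  node 2: {0,1}
  node 3: {0,1}
  node 4: {0}
  node 5: {0,1,2}
  node 6: {0,1}

no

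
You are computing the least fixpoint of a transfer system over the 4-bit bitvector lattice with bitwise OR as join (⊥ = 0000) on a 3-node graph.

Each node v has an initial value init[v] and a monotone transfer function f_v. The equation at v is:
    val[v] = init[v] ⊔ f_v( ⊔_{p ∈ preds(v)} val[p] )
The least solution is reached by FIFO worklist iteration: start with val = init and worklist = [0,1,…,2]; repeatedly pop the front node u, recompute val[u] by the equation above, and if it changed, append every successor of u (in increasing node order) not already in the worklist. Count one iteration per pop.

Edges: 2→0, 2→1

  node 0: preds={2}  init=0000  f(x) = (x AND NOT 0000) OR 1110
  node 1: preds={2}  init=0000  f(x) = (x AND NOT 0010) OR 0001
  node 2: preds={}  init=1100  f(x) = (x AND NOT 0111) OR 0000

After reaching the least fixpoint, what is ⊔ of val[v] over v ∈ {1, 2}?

1101

Iteration log — 3 steps:
  step 1. node 0  ⊔preds=1100  new=1110  old=0000  +wl: 
  step 2. node 1  ⊔preds=1100  new=1101  old=0000  +wl: 
  step 3. node 2  ⊔preds=0000  new=1100  stable

Least fixpoint reached:
  node 0: 1110
  node 1: 1101
  node 2: 1100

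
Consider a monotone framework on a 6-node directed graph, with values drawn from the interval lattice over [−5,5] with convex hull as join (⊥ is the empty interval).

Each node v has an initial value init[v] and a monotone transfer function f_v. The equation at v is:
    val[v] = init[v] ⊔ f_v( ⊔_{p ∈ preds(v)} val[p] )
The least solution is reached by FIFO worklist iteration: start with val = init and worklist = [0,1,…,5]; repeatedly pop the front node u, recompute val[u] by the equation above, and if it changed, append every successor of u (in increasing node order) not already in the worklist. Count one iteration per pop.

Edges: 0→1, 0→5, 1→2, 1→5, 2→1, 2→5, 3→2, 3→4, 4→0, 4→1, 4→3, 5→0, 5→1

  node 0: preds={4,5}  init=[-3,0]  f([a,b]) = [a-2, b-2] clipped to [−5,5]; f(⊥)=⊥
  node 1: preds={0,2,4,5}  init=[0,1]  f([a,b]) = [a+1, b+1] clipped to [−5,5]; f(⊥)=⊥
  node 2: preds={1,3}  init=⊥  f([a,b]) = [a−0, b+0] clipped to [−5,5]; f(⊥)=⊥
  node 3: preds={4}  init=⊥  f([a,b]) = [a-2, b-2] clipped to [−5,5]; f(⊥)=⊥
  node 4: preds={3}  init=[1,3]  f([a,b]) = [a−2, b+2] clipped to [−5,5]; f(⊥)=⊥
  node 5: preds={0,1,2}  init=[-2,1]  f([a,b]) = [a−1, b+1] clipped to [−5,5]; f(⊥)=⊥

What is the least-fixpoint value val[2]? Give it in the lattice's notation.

Worklist (18 pops):
  #1 pop 0: in=[-2,3] → [-4,1] (was [-3,0]); enqueue []
  #2 pop 1: in=[-4,3] → [-3,4] (was [0,1]); enqueue []
  #3 pop 2: in=[-3,4] → [-3,4] (was ⊥); enqueue [1]
  #4 pop 3: in=[1,3] → [-1,1] (was ⊥); enqueue [2]
  #5 pop 4: in=[-1,1] → [-3,3] (was [1,3]); enqueue [0,3]
  #6 pop 5: in=[-4,4] → [-5,5] (was [-2,1]); enqueue []
  #7 pop 1: in=[-5,5] → [-4,5] (was [-3,4]); enqueue [5]
  #8 pop 2: in=[-4,5] → [-4,5] (was [-3,4]); enqueue [1]
  #9 pop 0: in=[-5,5] → [-5,3] (was [-4,1]); enqueue []
  #10 pop 3: in=[-3,3] → [-5,1] (was [-1,1]); enqueue [2,4]
  #11 pop 5: in=[-5,5] → [-5,5] (no change)
  #12 pop 1: in=[-5,5] → [-4,5] (no change)
  #13 pop 2: in=[-5,5] → [-5,5] (was [-4,5]); enqueue [1,5]
  #14 pop 4: in=[-5,1] → [-5,3] (was [-3,3]); enqueue [0,3]
  #15 pop 1: in=[-5,5] → [-4,5] (no change)
  #16 pop 5: in=[-5,5] → [-5,5] (no change)
  #17 pop 0: in=[-5,5] → [-5,3] (no change)
  #18 pop 3: in=[-5,3] → [-5,1] (no change)

Fixpoint:
  val[0] = [-5,3]
  val[1] = [-4,5]
  val[2] = [-5,5]
  val[3] = [-5,1]
  val[4] = [-5,3]
  val[5] = [-5,5]

[-5,5]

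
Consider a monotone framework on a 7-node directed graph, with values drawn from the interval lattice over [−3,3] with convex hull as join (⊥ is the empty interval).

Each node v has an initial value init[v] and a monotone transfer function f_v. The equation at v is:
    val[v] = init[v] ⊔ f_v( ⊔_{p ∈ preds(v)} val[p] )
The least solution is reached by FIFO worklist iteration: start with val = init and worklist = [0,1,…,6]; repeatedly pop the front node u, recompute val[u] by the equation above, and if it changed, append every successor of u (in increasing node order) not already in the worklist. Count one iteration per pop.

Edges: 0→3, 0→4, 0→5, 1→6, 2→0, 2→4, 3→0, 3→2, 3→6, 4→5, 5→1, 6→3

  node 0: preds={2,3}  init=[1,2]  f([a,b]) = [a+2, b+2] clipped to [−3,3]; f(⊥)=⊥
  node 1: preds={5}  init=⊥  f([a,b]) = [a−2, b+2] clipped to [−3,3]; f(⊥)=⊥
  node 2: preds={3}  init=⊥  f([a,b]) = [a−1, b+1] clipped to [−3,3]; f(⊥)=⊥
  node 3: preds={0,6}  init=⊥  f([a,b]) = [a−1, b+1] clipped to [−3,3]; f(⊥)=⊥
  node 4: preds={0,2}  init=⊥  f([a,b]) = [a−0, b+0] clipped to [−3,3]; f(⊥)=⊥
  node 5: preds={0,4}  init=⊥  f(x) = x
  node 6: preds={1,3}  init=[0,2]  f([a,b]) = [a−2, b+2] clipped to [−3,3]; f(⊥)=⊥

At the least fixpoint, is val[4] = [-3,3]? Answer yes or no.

yes

Worklist (23 pops):
  #1 pop 0: in=⊥ → [1,2] (no change)
  #2 pop 1: in=⊥ → ⊥ (no change)
  #3 pop 2: in=⊥ → ⊥ (no change)
  #4 pop 3: in=[0,2] → [-1,3] (was ⊥); enqueue [0,2]
  #5 pop 4: in=[1,2] → [1,2] (was ⊥); enqueue []
  #6 pop 5: in=[1,2] → [1,2] (was ⊥); enqueue [1]
  #7 pop 6: in=[-1,3] → [-3,3] (was [0,2]); enqueue [3]
  #8 pop 0: in=[-1,3] → [1,3] (was [1,2]); enqueue [4,5]
  #9 pop 2: in=[-1,3] → [-2,3] (was ⊥); enqueue [0]
  #10 pop 1: in=[1,2] → [-1,3] (was ⊥); enqueue [6]
  #11 pop 3: in=[-3,3] → [-3,3] (was [-1,3]); enqueue [2]
  #12 pop 4: in=[-2,3] → [-2,3] (was [1,2]); enqueue []
  #13 pop 5: in=[-2,3] → [-2,3] (was [1,2]); enqueue [1]
  #14 pop 0: in=[-3,3] → [-1,3] (was [1,3]); enqueue [3,4,5]
  #15 pop 6: in=[-3,3] → [-3,3] (no change)
  #16 pop 2: in=[-3,3] → [-3,3] (was [-2,3]); enqueue [0]
  #17 pop 1: in=[-2,3] → [-3,3] (was [-1,3]); enqueue [6]
  #18 pop 3: in=[-3,3] → [-3,3] (no change)
  #19 pop 4: in=[-3,3] → [-3,3] (was [-2,3]); enqueue []
  #20 pop 5: in=[-3,3] → [-3,3] (was [-2,3]); enqueue [1]
  #21 pop 0: in=[-3,3] → [-1,3] (no change)
  #22 pop 6: in=[-3,3] → [-3,3] (no change)
  #23 pop 1: in=[-3,3] → [-3,3] (no change)

Fixpoint:
  val[0] = [-1,3]
  val[1] = [-3,3]
  val[2] = [-3,3]
  val[3] = [-3,3]
  val[4] = [-3,3]
  val[5] = [-3,3]
  val[6] = [-3,3]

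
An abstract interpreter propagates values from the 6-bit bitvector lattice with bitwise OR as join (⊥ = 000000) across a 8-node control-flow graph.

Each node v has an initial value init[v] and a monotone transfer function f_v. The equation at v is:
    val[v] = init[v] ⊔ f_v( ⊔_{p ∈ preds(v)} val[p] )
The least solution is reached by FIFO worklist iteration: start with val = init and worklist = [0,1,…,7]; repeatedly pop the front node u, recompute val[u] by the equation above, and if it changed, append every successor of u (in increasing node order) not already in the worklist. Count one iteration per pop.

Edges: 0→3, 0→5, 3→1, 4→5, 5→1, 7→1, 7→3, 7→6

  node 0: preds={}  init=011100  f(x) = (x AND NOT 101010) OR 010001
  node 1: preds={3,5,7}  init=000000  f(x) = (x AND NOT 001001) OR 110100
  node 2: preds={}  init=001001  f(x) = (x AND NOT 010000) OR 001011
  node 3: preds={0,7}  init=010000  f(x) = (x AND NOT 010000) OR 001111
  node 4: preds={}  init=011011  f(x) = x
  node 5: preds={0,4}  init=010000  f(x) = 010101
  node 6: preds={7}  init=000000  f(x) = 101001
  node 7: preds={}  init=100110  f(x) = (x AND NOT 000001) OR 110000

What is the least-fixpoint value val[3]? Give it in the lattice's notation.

Worklist (11 pops):
  #1 pop 0: in=000000 → 011101 (was 011100); enqueue []
  #2 pop 1: in=110110 → 110110 (was 000000); enqueue []
  #3 pop 2: in=000000 → 001011 (was 001001); enqueue []
  #4 pop 3: in=111111 → 111111 (was 010000); enqueue [1]
  #5 pop 4: in=000000 → 011011 (no change)
  #6 pop 5: in=011111 → 010101 (was 010000); enqueue []
  #7 pop 6: in=100110 → 101001 (was 000000); enqueue []
  #8 pop 7: in=000000 → 110110 (was 100110); enqueue [3,6]
  #9 pop 1: in=111111 → 110110 (no change)
  #10 pop 3: in=111111 → 111111 (no change)
  #11 pop 6: in=110110 → 101001 (no change)

Fixpoint:
  val[0] = 011101
  val[1] = 110110
  val[2] = 001011
  val[3] = 111111
  val[4] = 011011
  val[5] = 010101
  val[6] = 101001
  val[7] = 110110

111111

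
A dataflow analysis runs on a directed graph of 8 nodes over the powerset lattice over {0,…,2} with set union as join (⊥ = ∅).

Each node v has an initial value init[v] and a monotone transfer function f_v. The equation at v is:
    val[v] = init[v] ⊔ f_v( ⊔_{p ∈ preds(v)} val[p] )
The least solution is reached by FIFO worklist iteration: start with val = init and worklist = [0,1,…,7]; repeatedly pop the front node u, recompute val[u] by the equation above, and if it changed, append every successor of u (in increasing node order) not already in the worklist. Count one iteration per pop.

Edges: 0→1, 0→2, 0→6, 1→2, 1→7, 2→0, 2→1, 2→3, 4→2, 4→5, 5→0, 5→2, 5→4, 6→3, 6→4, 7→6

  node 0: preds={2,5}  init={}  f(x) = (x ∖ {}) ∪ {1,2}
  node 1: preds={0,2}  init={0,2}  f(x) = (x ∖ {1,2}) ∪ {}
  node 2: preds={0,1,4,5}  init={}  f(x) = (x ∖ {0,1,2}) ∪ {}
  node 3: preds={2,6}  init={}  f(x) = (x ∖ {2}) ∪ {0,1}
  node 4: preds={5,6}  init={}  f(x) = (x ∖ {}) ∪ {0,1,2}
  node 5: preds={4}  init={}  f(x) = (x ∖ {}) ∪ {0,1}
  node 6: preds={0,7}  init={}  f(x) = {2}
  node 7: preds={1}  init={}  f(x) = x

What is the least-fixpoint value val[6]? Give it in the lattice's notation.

Trace (15 dequeues):
  [1] u=0 | in {} | out {1,2} | prev {} | push {}
  [2] u=1 | in {1,2} | out {0,2} | ==
  [3] u=2 | in {0,1,2} | out {} | ==
  [4] u=3 | in {} | out {0,1} | prev {} | push {}
  [5] u=4 | in {} | out {0,1,2} | prev {} | push {2}
  [6] u=5 | in {0,1,2} | out {0,1,2} | prev {} | push {0,4}
  [7] u=6 | in {1,2} | out {2} | prev {} | push {3}
  [8] u=7 | in {0,2} | out {0,2} | prev {} | push {6}
  [9] u=2 | in {0,1,2} | out {} | ==
  [10] u=0 | in {0,1,2} | out {0,1,2} | prev {1,2} | push {1,2}
  [11] u=4 | in {0,1,2} | out {0,1,2} | ==
  [12] u=3 | in {2} | out {0,1} | ==
  [13] u=6 | in {0,1,2} | out {2} | ==
  [14] u=1 | in {0,1,2} | out {0,2} | ==
  [15] u=2 | in {0,1,2} | out {} | ==

Converged values:
  [0] {0,1,2}
  [1] {0,2}
  [2] {}
  [3] {0,1}
  [4] {0,1,2}
  [5] {0,1,2}
  [6] {2}
  [7] {0,2}

{2}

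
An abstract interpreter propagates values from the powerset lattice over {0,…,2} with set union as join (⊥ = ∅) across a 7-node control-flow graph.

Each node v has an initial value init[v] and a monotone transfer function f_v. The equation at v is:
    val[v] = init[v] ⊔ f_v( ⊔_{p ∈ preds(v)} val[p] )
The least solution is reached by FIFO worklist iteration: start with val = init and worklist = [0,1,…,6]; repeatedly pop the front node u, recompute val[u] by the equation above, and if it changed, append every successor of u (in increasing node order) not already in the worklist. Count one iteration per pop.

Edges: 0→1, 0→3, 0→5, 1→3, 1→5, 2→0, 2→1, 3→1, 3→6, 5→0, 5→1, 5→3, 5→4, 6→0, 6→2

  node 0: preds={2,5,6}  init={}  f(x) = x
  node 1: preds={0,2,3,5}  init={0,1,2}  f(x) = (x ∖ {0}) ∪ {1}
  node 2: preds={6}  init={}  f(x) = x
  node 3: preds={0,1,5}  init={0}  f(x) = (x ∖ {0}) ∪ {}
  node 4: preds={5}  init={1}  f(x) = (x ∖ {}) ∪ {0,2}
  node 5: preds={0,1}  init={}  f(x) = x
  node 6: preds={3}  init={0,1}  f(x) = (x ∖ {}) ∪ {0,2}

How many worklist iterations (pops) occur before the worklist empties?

15

Worklist (15 pops):
  #1 pop 0: in={0,1} → {0,1} (was {}); enqueue []
  #2 pop 1: in={0,1} → {0,1,2} (no change)
  #3 pop 2: in={0,1} → {0,1} (was {}); enqueue [0,1]
  #4 pop 3: in={0,1,2} → {0,1,2} (was {0}); enqueue []
  #5 pop 4: in={} → {0,1,2} (was {1}); enqueue []
  #6 pop 5: in={0,1,2} → {0,1,2} (was {}); enqueue [3,4]
  #7 pop 6: in={0,1,2} → {0,1,2} (was {0,1}); enqueue [2]
  #8 pop 0: in={0,1,2} → {0,1,2} (was {0,1}); enqueue [5]
  #9 pop 1: in={0,1,2} → {0,1,2} (no change)
  #10 pop 3: in={0,1,2} → {0,1,2} (no change)
  #11 pop 4: in={0,1,2} → {0,1,2} (no change)
  #12 pop 2: in={0,1,2} → {0,1,2} (was {0,1}); enqueue [0,1]
  #13 pop 5: in={0,1,2} → {0,1,2} (no change)
  #14 pop 0: in={0,1,2} → {0,1,2} (no change)
  #15 pop 1: in={0,1,2} → {0,1,2} (no change)

Fixpoint:
  val[0] = {0,1,2}
  val[1] = {0,1,2}
  val[2] = {0,1,2}
  val[3] = {0,1,2}
  val[4] = {0,1,2}
  val[5] = {0,1,2}
  val[6] = {0,1,2}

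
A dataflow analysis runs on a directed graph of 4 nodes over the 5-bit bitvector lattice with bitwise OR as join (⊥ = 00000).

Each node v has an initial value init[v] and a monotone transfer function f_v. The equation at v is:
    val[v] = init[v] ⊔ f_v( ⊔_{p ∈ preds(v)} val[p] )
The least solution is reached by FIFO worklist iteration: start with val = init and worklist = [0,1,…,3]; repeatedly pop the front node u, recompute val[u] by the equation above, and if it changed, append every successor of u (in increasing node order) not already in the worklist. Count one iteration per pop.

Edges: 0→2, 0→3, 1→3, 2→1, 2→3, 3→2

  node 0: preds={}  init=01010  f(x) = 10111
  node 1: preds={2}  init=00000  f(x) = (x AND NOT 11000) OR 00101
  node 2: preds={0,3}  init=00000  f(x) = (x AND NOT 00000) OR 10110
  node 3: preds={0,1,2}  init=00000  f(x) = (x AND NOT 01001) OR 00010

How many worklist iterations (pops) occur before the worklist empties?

7

Worklist (7 pops):
  #1 pop 0: in=00000 → 11111 (was 01010); enqueue []
  #2 pop 1: in=00000 → 00101 (was 00000); enqueue []
  #3 pop 2: in=11111 → 11111 (was 00000); enqueue [1]
  #4 pop 3: in=11111 → 10110 (was 00000); enqueue [2]
  #5 pop 1: in=11111 → 00111 (was 00101); enqueue [3]
  #6 pop 2: in=11111 → 11111 (no change)
  #7 pop 3: in=11111 → 10110 (no change)

Fixpoint:
  val[0] = 11111
  val[1] = 00111
  val[2] = 11111
  val[3] = 10110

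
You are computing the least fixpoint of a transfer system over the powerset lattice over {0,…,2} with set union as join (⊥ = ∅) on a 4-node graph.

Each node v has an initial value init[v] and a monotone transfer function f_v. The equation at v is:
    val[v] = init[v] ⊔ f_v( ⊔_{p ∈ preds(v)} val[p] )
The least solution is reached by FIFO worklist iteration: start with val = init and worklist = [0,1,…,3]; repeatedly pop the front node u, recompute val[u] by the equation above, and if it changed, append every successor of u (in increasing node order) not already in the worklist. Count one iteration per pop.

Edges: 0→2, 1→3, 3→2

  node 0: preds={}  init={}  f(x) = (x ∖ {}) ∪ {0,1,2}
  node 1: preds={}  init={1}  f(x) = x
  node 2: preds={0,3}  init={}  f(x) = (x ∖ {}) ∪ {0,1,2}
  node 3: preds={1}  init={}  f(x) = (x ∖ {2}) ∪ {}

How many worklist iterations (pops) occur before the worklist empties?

Worklist (5 pops):
  #1 pop 0: in={} → {0,1,2} (was {}); enqueue []
  #2 pop 1: in={} → {1} (no change)
  #3 pop 2: in={0,1,2} → {0,1,2} (was {}); enqueue []
  #4 pop 3: in={1} → {1} (was {}); enqueue [2]
  #5 pop 2: in={0,1,2} → {0,1,2} (no change)

Fixpoint:
  val[0] = {0,1,2}
  val[1] = {1}
  val[2] = {0,1,2}
  val[3] = {1}

5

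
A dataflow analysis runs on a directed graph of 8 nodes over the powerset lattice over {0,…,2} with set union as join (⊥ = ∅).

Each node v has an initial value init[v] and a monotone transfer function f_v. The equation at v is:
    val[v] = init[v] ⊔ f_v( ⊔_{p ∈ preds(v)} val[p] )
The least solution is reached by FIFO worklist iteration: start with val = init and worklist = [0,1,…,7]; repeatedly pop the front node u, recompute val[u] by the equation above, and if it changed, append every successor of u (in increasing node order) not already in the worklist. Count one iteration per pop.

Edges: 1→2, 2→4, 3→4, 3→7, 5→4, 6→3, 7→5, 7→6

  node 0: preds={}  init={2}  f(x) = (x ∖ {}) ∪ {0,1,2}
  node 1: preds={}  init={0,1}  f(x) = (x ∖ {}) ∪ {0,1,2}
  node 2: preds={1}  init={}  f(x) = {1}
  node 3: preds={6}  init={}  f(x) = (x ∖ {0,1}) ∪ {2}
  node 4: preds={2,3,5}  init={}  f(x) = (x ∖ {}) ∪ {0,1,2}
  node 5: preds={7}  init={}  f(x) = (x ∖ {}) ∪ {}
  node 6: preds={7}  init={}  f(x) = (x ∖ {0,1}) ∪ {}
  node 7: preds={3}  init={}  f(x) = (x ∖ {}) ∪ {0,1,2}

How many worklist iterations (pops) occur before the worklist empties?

Trace (12 dequeues):
  [1] u=0 | in {} | out {0,1,2} | prev {2} | push {}
  [2] u=1 | in {} | out {0,1,2} | prev {0,1} | push {}
  [3] u=2 | in {0,1,2} | out {1} | prev {} | push {}
  [4] u=3 | in {} | out {2} | prev {} | push {}
  [5] u=4 | in {1,2} | out {0,1,2} | prev {} | push {}
  [6] u=5 | in {} | out {} | ==
  [7] u=6 | in {} | out {} | ==
  [8] u=7 | in {2} | out {0,1,2} | prev {} | push {5,6}
  [9] u=5 | in {0,1,2} | out {0,1,2} | prev {} | push {4}
  [10] u=6 | in {0,1,2} | out {2} | prev {} | push {3}
  [11] u=4 | in {0,1,2} | out {0,1,2} | ==
  [12] u=3 | in {2} | out {2} | ==

Converged values:
  [0] {0,1,2}
  [1] {0,1,2}
  [2] {1}
  [3] {2}
  [4] {0,1,2}
  [5] {0,1,2}
  [6] {2}
  [7] {0,1,2}

12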